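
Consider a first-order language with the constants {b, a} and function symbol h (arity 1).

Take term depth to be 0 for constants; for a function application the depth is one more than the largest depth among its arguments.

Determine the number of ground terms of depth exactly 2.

2

Count level by level. With function symbols h/1, the terms of depth ≤ k are the 2 constants together with each function applied to depth-≤(k−1) tuples, so N_k = 2 + N_{k-1}.
N_0 = 2
N_1 = 2 + 2 = 4
N_2 = 2 + 4 = 6
Terms of depth exactly 2: N_2 − N_1 = 6 − 4 = 2.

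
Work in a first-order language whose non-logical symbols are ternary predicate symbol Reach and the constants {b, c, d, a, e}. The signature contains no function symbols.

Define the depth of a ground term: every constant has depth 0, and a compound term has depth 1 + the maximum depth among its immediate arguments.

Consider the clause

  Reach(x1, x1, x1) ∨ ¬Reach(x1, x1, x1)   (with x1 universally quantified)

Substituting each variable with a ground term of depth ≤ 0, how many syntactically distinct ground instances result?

5

Ground terms of depth ≤ 0:
  With no function symbols every ground term is a constant, so there are exactly 5 ground terms at every depth bound.
  N_0 = 5
So there are 5 ground terms available for substitution.
There is 1 variable to instantiate (x1),  occurring in at least one literal, so different choices give different ground instances.
Number of ground instances = 5.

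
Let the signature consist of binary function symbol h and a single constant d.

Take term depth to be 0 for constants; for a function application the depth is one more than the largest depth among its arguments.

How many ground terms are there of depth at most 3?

Let N_k = |{terms of depth ≤ k}|. Then N_0 = 1 and N_k = 1 + N_{k-1}^2 for k ≥ 1 (one summand per function symbol, arity giving the exponent).
N_0 = 1
N_1 = 1 + 1^2 = 2
N_2 = 1 + 2^2 = 5
N_3 = 1 + 5^2 = 26

26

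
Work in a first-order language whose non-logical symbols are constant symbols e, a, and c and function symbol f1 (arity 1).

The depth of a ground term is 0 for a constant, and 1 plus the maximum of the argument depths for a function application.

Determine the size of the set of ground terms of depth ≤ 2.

Let N_k = |{terms of depth ≤ k}|. Then N_0 = 3 and N_k = 3 + N_{k-1} for k ≥ 1 (one summand per function symbol, arity giving the exponent).
N_0 = 3
N_1 = 3 + 3 = 6
N_2 = 3 + 6 = 9
Explicitly: e, a, c, f1(e), f1(a), f1(c), f1(f1(e)), f1(f1(a)), f1(f1(c)).

9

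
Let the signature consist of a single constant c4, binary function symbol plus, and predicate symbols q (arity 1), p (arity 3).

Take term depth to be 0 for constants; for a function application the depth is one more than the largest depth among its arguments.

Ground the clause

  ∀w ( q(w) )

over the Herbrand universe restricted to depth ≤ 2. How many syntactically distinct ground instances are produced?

5

Ground terms of depth ≤ 2:
  Write N_k for the number of ground terms of depth ≤ k. A term of depth ≤ k is either a constant or a function symbol applied to arguments of depth ≤ k−1, so N_k = 1 + N_{k-1}^2.
  N_0 = 1
  N_1 = 1 + 1^2 = 2
  N_2 = 1 + 2^2 = 5
  Explicitly: c4, plus(c4, c4), plus(c4, plus(c4, c4)), plus(plus(c4, c4), c4), plus(plus(c4, c4), plus(c4, c4)).
So there are 5 ground terms available for substitution.
The body mentions the single quantified variable w; since ground terms form a free algebra, no two substitutions collapse to the same formula.
Number of ground instances = 5.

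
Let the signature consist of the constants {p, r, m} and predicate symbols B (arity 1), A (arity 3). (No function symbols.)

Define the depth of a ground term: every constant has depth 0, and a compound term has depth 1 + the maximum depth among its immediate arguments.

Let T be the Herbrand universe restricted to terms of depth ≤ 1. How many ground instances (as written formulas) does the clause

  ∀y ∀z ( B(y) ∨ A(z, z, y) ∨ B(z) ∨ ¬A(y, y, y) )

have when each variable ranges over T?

Ground terms of depth ≤ 1:
  With no function symbols every ground term is a constant, so there are exactly 3 ground terms at every depth bound.
  N_0 = 3
  N_1 = 3
So there are 3 ground terms available for substitution.
The body mentions every one of the 2 quantified variables; since ground terms form a free algebra, no two substitutions collapse to the same formula.
Number of ground instances = 3^2 = 9.

9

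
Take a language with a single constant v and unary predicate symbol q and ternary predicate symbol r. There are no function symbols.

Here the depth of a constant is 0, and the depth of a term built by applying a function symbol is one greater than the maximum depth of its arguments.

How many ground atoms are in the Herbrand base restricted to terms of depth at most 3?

First count ground terms of depth ≤ 3.
With no function symbols every ground term is a constant, so there is exactly 1 ground term at every depth bound.
N_0 = 1
N_1 = 1
N_2 = 1
N_3 = 1
So |H| = 1.
Ground atoms are formed by filling each argument slot of a predicate with a term from H, so an r-ary predicate gives |H|^r atoms:
  q: 1;  r: 1^3 = 1
Total ground atoms: 1 + 1 = 2.

2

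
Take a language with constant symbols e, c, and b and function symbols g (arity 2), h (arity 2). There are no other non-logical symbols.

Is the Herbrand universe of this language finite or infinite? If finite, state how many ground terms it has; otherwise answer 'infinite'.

infinite

The signature has at least one function symbol (g, arity 2) and at least one constant (e).
Iterating g gives infinitely many distinct ground terms: e, g(e, e), g(g(e, e), g(e, e)), ...
So the Herbrand universe is infinite.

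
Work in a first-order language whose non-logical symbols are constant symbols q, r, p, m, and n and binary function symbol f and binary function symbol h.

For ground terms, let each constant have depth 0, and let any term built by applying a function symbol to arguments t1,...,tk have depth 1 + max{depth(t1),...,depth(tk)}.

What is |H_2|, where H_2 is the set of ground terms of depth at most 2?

Let N_k count ground terms of depth at most k. Each non-constant term of depth ≤ k is some function symbol applied to depth-≤(k−1) arguments, giving N_k = 5 + N_{k-1}^2 + N_{k-1}^2.
N_0 = 5
N_1 = 5 + 5^2 + 5^2 = 55
N_2 = 5 + 55^2 + 55^2 = 6055

6055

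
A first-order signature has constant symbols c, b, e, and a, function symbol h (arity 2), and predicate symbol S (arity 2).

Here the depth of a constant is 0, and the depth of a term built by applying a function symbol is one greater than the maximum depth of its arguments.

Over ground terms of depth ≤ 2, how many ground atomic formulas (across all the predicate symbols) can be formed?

First count ground terms of depth ≤ 2.
If N_k denotes the number of depth-≤k ground terms, the 4 constants give N_0 = 4, and each function symbol of arity r contributes N_{k-1}^r new terms at level k: N_k = 4 + N_{k-1}^2.
N_0 = 4
N_1 = 4 + 4^2 = 20
N_2 = 4 + 20^2 = 404
So |H| = 404.
For each predicate symbol, the number of ground atoms is |H| raised to its arity; summing:
  S: 404^2 = 163216
Total ground atoms: 163216.

163216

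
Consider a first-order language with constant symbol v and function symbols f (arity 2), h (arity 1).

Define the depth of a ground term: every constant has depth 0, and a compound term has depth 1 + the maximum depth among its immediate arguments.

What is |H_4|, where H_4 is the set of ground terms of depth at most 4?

33673

Count level by level. With function symbols f/2, h/1, the terms of depth ≤ k are the 1 constant together with each function applied to depth-≤(k−1) tuples, so N_k = 1 + N_{k-1}^2 + N_{k-1}.
N_0 = 1
N_1 = 1 + 1^2 + 1 = 3
N_2 = 1 + 3^2 + 3 = 13
N_3 = 1 + 13^2 + 13 = 183
N_4 = 1 + 183^2 + 183 = 33673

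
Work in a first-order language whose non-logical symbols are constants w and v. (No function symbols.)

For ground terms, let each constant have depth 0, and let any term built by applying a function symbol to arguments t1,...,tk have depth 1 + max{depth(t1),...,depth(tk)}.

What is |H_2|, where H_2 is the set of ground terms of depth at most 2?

With no function symbols every ground term is a constant, so there are exactly 2 ground terms at every depth bound.
N_0 = 2
N_1 = 2
N_2 = 2
Explicitly: w, v.

2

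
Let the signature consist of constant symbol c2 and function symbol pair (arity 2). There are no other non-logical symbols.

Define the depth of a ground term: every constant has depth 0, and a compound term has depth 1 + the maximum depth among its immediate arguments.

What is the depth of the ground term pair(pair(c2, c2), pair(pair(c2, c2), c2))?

3

depth(pair(c2, c2)) = 1 + max(0, 0) = 1
depth(pair(pair(c2, c2), c2)) = 1 + max(1, 0) = 2
depth(pair(pair(c2, c2), pair(pair(c2, c2), c2))) = 1 + max(1, 2) = 3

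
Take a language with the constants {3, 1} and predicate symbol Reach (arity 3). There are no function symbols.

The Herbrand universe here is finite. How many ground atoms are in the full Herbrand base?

With no function symbols, the Herbrand universe is just the 2 constants.
Ground atoms per predicate: Reach: 2^3 = 8.
Herbrand base size = 8 = 8.

8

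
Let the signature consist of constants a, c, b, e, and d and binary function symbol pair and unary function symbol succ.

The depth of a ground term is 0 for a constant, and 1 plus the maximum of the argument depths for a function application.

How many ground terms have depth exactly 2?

If N_k denotes the number of depth-≤k ground terms, the 5 constants give N_0 = 5, and each function symbol of arity r contributes N_{k-1}^r new terms at level k: N_k = 5 + N_{k-1}^2 + N_{k-1}.
N_0 = 5
N_1 = 5 + 5^2 + 5 = 35
N_2 = 5 + 35^2 + 35 = 1265
Terms of depth exactly 2: N_2 − N_1 = 1265 − 35 = 1230.

1230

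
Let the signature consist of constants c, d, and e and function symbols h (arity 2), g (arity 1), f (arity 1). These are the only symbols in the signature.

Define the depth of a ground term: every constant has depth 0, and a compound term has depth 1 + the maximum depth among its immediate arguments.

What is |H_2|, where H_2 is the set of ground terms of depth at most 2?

Count level by level. With function symbols h/2, g/1, f/1, the terms of depth ≤ k are the 3 constants together with each function applied to depth-≤(k−1) tuples, so N_k = 3 + N_{k-1}^2 + N_{k-1} + N_{k-1}.
N_0 = 3
N_1 = 3 + 3^2 + 3 + 3 = 18
N_2 = 3 + 18^2 + 18 + 18 = 363

363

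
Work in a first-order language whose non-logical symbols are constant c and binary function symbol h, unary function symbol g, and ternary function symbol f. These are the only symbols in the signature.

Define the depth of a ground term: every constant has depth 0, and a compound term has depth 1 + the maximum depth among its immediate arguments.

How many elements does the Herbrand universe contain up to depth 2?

85

Let N_k count ground terms of depth at most k. Each non-constant term of depth ≤ k is some function symbol applied to depth-≤(k−1) arguments, giving N_k = 1 + N_{k-1}^2 + N_{k-1} + N_{k-1}^3.
N_0 = 1
N_1 = 1 + 1^2 + 1 + 1^3 = 4
N_2 = 1 + 4^2 + 4 + 4^3 = 85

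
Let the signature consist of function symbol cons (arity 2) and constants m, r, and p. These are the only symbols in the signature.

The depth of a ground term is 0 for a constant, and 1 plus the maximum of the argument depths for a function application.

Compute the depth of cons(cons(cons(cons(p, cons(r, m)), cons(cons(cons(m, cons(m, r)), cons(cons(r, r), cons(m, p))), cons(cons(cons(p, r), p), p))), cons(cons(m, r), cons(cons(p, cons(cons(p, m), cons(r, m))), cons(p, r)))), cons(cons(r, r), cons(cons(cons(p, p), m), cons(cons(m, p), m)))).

depth(cons(r, m)) = 1 + max(0, 0) = 1
depth(cons(p, cons(r, m))) = 1 + max(0, 1) = 2
depth(cons(m, r)) = 1 + max(0, 0) = 1
depth(cons(m, cons(m, r))) = 1 + max(0, 1) = 2
depth(cons(r, r)) = 1 + max(0, 0) = 1
depth(cons(m, p)) = 1 + max(0, 0) = 1
depth(cons(cons(r, r), cons(m, p))) = 1 + max(1, 1) = 2
depth(cons(cons(m, cons(m, r)), cons(cons(r, r), cons(m, p)))) = 1 + max(2, 2) = 3
depth(cons(p, r)) = 1 + max(0, 0) = 1
depth(cons(cons(p, r), p)) = 1 + max(1, 0) = 2
depth(cons(cons(cons(p, r), p), p)) = 1 + max(2, 0) = 3
depth(cons(cons(cons(m, cons(m, r)), cons(cons(r, r), cons(m, p))), cons(cons(cons(p, r), p), p))) = 1 + max(3, 3) = 4
depth(cons(cons(p, cons(r, m)), cons(cons(cons(m, cons(m, r)), cons(cons(r, r), cons(m, p))), cons(cons(cons(p, r), p), p)))) = 1 + max(2, 4) = 5
depth(cons(p, m)) = 1 + max(0, 0) = 1
depth(cons(cons(p, m), cons(r, m))) = 1 + max(1, 1) = 2
depth(cons(p, cons(cons(p, m), cons(r, m)))) = 1 + max(0, 2) = 3
depth(cons(cons(p, cons(cons(p, m), cons(r, m))), cons(p, r))) = 1 + max(3, 1) = 4
depth(cons(cons(m, r), cons(cons(p, cons(cons(p, m), cons(r, m))), cons(p, r)))) = 1 + max(1, 4) = 5
depth(cons(cons(cons(p, cons(r, m)), cons(cons(cons(m, cons(m, r)), cons(cons(r, r), cons(m, p))), cons(cons(cons(p, r), p), p))), cons(cons(m, r), cons(cons(p, cons(cons(p, m), cons(r, m))), cons(p, r))))) = 1 + max(5, 5) = 6
depth(cons(p, p)) = 1 + max(0, 0) = 1
depth(cons(cons(p, p), m)) = 1 + max(1, 0) = 2
depth(cons(cons(m, p), m)) = 1 + max(1, 0) = 2
depth(cons(cons(cons(p, p), m), cons(cons(m, p), m))) = 1 + max(2, 2) = 3
depth(cons(cons(r, r), cons(cons(cons(p, p), m), cons(cons(m, p), m)))) = 1 + max(1, 3) = 4
depth(cons(cons(cons(cons(p, cons(r, m)), cons(cons(cons(m, cons(m, r)), cons(cons(r, r), cons(m, p))), cons(cons(cons(p, r), p), p))), cons(cons(m, r), cons(cons(p, cons(cons(p, m), cons(r, m))), cons(p, r)))), cons(cons(r, r), cons(cons(cons(p, p), m), cons(cons(m, p), m))))) = 1 + max(6, 4) = 7

7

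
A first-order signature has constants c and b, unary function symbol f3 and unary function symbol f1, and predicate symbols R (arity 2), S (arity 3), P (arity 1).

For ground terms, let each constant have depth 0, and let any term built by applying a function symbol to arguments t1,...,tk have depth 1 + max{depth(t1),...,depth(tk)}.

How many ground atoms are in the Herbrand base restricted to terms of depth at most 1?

First count ground terms of depth ≤ 1.
Let N_k count ground terms of depth at most k. Each non-constant term of depth ≤ k is some function symbol applied to depth-≤(k−1) arguments, giving N_k = 2 + N_{k-1} + N_{k-1}.
N_0 = 2
N_1 = 2 + 2 + 2 = 6
So |H| = 6.
A ground atom is a predicate applied to a tuple of terms from H, so the count is the sum over predicates of |H|^arity:
  R: 6^2 = 36;  S: 6^3 = 216;  P: 6
Total ground atoms: 36 + 216 + 6 = 258.

258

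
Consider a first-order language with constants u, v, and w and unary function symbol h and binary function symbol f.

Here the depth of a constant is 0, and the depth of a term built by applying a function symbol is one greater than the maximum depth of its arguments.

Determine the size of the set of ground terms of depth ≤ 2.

Let N_k = |{terms of depth ≤ k}|. Then N_0 = 3 and N_k = 3 + N_{k-1} + N_{k-1}^2 for k ≥ 1 (one summand per function symbol, arity giving the exponent).
N_0 = 3
N_1 = 3 + 3 + 3^2 = 15
N_2 = 3 + 15 + 15^2 = 243

243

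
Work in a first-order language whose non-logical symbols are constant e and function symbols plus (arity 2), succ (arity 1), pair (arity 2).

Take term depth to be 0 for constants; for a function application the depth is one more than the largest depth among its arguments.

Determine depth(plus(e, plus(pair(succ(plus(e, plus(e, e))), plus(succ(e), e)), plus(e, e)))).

6

depth(plus(e, e)) = 1 + max(0, 0) = 1
depth(plus(e, plus(e, e))) = 1 + max(0, 1) = 2
depth(succ(plus(e, plus(e, e)))) = 1 + depth(plus(e, plus(e, e))) = 1 + 2 = 3
depth(succ(e)) = 1 + depth(e) = 1 + 0 = 1
depth(plus(succ(e), e)) = 1 + max(1, 0) = 2
depth(pair(succ(plus(e, plus(e, e))), plus(succ(e), e))) = 1 + max(3, 2) = 4
depth(plus(pair(succ(plus(e, plus(e, e))), plus(succ(e), e)), plus(e, e))) = 1 + max(4, 1) = 5
depth(plus(e, plus(pair(succ(plus(e, plus(e, e))), plus(succ(e), e)), plus(e, e)))) = 1 + max(0, 5) = 6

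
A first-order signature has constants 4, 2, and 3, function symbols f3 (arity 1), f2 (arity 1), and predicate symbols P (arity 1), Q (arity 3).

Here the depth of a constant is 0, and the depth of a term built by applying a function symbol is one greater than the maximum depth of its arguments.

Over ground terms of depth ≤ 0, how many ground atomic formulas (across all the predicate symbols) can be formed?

First count ground terms of depth ≤ 0.
Write N_k for the number of ground terms of depth ≤ k. A term of depth ≤ k is either a constant or a function symbol applied to arguments of depth ≤ k−1, so N_k = 3 + N_{k-1} + N_{k-1}.
N_0 = 3
So |H| = 3.
For each predicate symbol, the number of ground atoms is |H| raised to its arity; summing:
  P: 3;  Q: 3^3 = 27
Total ground atoms: 3 + 27 = 30.

30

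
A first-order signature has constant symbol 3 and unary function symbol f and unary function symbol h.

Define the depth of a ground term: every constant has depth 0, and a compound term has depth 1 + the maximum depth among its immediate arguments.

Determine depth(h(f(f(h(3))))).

depth(h(3)) = 1 + depth(3) = 1 + 0 = 1
depth(f(h(3))) = 1 + depth(h(3)) = 1 + 1 = 2
depth(f(f(h(3)))) = 1 + depth(f(h(3))) = 1 + 2 = 3
depth(h(f(f(h(3))))) = 1 + depth(f(f(h(3)))) = 1 + 3 = 4

4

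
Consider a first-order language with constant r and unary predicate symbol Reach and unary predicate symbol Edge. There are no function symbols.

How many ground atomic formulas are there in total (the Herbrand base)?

2

With no function symbols, the Herbrand universe is just the 1 constant.
Ground atoms per predicate: Reach: 1, Edge: 1.
Herbrand base size = 1 + 1 = 2.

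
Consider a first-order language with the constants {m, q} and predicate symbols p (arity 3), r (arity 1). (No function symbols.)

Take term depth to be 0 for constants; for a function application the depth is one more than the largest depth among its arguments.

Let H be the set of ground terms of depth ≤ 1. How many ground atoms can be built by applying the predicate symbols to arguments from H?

First count ground terms of depth ≤ 1.
With no function symbols every ground term is a constant, so there are exactly 2 ground terms at every depth bound.
N_0 = 2
N_1 = 2
So |H| = 2.
Each predicate of arity r yields |H|^r ground atoms (one per choice of an r-tuple from H):
  p: 2^3 = 8;  r: 2
Total ground atoms: 8 + 2 = 10.

10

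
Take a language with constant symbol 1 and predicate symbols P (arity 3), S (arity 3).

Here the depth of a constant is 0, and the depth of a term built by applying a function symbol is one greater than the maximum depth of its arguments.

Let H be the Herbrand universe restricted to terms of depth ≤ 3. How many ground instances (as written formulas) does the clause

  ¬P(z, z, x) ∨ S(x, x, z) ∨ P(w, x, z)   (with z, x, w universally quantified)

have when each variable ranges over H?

1

Ground terms of depth ≤ 3:
  With no function symbols every ground term is a constant, so there is exactly 1 ground term at every depth bound.
  N_0 = 1
  N_1 = 1
  N_2 = 1
  N_3 = 1
  Explicitly: 1.
So there is exactly 1 ground term available for substitution.
The body mentions every one of the 3 quantified variables; since ground terms form a free algebra, no two substitutions collapse to the same formula.
Number of ground instances = 1^3 = 1.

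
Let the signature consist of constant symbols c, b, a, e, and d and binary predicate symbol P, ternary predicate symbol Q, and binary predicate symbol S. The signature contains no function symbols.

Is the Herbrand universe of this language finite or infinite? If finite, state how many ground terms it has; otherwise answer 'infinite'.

5

There are no function symbols, so every ground term is one of the 5 constants.
The Herbrand universe is {c, b, a, e, d}, which is finite with 5 elements.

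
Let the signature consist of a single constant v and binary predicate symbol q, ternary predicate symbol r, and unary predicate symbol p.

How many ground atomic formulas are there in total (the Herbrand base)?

With no function symbols, the Herbrand universe is just the 1 constant.
Ground atoms per predicate: q: 1^2 = 1, r: 1^3 = 1, p: 1.
Herbrand base size = 1 + 1 + 1 = 3.

3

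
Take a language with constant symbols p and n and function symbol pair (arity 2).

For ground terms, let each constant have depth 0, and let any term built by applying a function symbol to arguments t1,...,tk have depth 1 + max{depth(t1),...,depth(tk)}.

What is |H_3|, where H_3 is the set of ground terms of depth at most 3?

1446

Let N_k count ground terms of depth at most k. Each non-constant term of depth ≤ k is some function symbol applied to depth-≤(k−1) arguments, giving N_k = 2 + N_{k-1}^2.
N_0 = 2
N_1 = 2 + 2^2 = 6
N_2 = 2 + 6^2 = 38
N_3 = 2 + 38^2 = 1446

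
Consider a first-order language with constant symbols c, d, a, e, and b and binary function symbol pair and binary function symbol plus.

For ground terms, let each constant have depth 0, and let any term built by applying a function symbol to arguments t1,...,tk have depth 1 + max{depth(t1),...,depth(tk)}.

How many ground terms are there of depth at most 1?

Write N_k for the number of ground terms of depth ≤ k. A term of depth ≤ k is either a constant or a function symbol applied to arguments of depth ≤ k−1, so N_k = 5 + N_{k-1}^2 + N_{k-1}^2.
N_0 = 5
N_1 = 5 + 5^2 + 5^2 = 55

55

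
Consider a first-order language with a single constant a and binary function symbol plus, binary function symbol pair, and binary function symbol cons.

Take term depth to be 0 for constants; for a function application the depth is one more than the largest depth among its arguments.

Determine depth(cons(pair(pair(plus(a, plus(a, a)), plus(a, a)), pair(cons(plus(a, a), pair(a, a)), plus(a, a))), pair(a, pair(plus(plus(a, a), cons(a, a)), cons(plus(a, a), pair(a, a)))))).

5

depth(plus(a, a)) = 1 + max(0, 0) = 1
depth(plus(a, plus(a, a))) = 1 + max(0, 1) = 2
depth(pair(plus(a, plus(a, a)), plus(a, a))) = 1 + max(2, 1) = 3
depth(pair(a, a)) = 1 + max(0, 0) = 1
depth(cons(plus(a, a), pair(a, a))) = 1 + max(1, 1) = 2
depth(pair(cons(plus(a, a), pair(a, a)), plus(a, a))) = 1 + max(2, 1) = 3
depth(pair(pair(plus(a, plus(a, a)), plus(a, a)), pair(cons(plus(a, a), pair(a, a)), plus(a, a)))) = 1 + max(3, 3) = 4
depth(cons(a, a)) = 1 + max(0, 0) = 1
depth(plus(plus(a, a), cons(a, a))) = 1 + max(1, 1) = 2
depth(pair(plus(plus(a, a), cons(a, a)), cons(plus(a, a), pair(a, a)))) = 1 + max(2, 2) = 3
depth(pair(a, pair(plus(plus(a, a), cons(a, a)), cons(plus(a, a), pair(a, a))))) = 1 + max(0, 3) = 4
depth(cons(pair(pair(plus(a, plus(a, a)), plus(a, a)), pair(cons(plus(a, a), pair(a, a)), plus(a, a))), pair(a, pair(plus(plus(a, a), cons(a, a)), cons(plus(a, a), pair(a, a)))))) = 1 + max(4, 4) = 5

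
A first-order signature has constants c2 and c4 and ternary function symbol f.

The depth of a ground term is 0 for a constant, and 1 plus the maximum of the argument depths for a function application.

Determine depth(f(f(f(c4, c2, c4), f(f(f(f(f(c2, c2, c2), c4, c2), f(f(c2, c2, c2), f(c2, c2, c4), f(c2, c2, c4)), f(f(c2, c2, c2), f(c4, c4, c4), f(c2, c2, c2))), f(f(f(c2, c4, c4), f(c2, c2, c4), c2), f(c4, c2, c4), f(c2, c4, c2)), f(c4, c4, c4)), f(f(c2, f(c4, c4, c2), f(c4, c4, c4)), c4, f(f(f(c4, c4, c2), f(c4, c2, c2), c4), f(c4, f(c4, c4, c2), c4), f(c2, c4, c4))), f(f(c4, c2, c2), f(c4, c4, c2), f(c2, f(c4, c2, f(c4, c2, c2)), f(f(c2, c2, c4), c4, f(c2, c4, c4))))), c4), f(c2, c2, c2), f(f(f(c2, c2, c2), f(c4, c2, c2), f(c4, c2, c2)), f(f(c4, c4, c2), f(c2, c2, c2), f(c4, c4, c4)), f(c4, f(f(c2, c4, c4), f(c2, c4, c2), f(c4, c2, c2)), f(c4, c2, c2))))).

depth(f(c4, c2, c4)) = 1 + max(0, 0, 0) = 1
depth(f(c2, c2, c2)) = 1 + max(0, 0, 0) = 1
depth(f(f(c2, c2, c2), c4, c2)) = 1 + max(1, 0, 0) = 2
depth(f(c2, c2, c4)) = 1 + max(0, 0, 0) = 1
depth(f(f(c2, c2, c2), f(c2, c2, c4), f(c2, c2, c4))) = 1 + max(1, 1, 1) = 2
depth(f(c4, c4, c4)) = 1 + max(0, 0, 0) = 1
depth(f(f(c2, c2, c2), f(c4, c4, c4), f(c2, c2, c2))) = 1 + max(1, 1, 1) = 2
depth(f(f(f(c2, c2, c2), c4, c2), f(f(c2, c2, c2), f(c2, c2, c4), f(c2, c2, c4)), f(f(c2, c2, c2), f(c4, c4, c4), f(c2, c2, c2)))) = 1 + max(2, 2, 2) = 3
depth(f(c2, c4, c4)) = 1 + max(0, 0, 0) = 1
depth(f(f(c2, c4, c4), f(c2, c2, c4), c2)) = 1 + max(1, 1, 0) = 2
depth(f(c2, c4, c2)) = 1 + max(0, 0, 0) = 1
depth(f(f(f(c2, c4, c4), f(c2, c2, c4), c2), f(c4, c2, c4), f(c2, c4, c2))) = 1 + max(2, 1, 1) = 3
depth(f(f(f(f(c2, c2, c2), c4, c2), f(f(c2, c2, c2), f(c2, c2, c4), f(c2, c2, c4)), f(f(c2, c2, c2), f(c4, c4, c4), f(c2, c2, c2))), f(f(f(c2, c4, c4), f(c2, c2, c4), c2), f(c4, c2, c4), f(c2, c4, c2)), f(c4, c4, c4))) = 1 + max(3, 3, 1) = 4
depth(f(c4, c4, c2)) = 1 + max(0, 0, 0) = 1
depth(f(c2, f(c4, c4, c2), f(c4, c4, c4))) = 1 + max(0, 1, 1) = 2
depth(f(c4, c2, c2)) = 1 + max(0, 0, 0) = 1
depth(f(f(c4, c4, c2), f(c4, c2, c2), c4)) = 1 + max(1, 1, 0) = 2
depth(f(c4, f(c4, c4, c2), c4)) = 1 + max(0, 1, 0) = 2
depth(f(f(f(c4, c4, c2), f(c4, c2, c2), c4), f(c4, f(c4, c4, c2), c4), f(c2, c4, c4))) = 1 + max(2, 2, 1) = 3
depth(f(f(c2, f(c4, c4, c2), f(c4, c4, c4)), c4, f(f(f(c4, c4, c2), f(c4, c2, c2), c4), f(c4, f(c4, c4, c2), c4), f(c2, c4, c4)))) = 1 + max(2, 0, 3) = 4
depth(f(c4, c2, f(c4, c2, c2))) = 1 + max(0, 0, 1) = 2
depth(f(f(c2, c2, c4), c4, f(c2, c4, c4))) = 1 + max(1, 0, 1) = 2
depth(f(c2, f(c4, c2, f(c4, c2, c2)), f(f(c2, c2, c4), c4, f(c2, c4, c4)))) = 1 + max(0, 2, 2) = 3
depth(f(f(c4, c2, c2), f(c4, c4, c2), f(c2, f(c4, c2, f(c4, c2, c2)), f(f(c2, c2, c4), c4, f(c2, c4, c4))))) = 1 + max(1, 1, 3) = 4
depth(f(f(f(f(f(c2, c2, c2), c4, c2), f(f(c2, c2, c2), f(c2, c2, c4), f(c2, c2, c4)), f(f(c2, c2, c2), f(c4, c4, c4), f(c2, c2, c2))), f(f(f(c2, c4, c4), f(c2, c2, c4), c2), f(c4, c2, c4), f(c2, c4, c2)), f(c4, c4, c4)), f(f(c2, f(c4, c4, c2), f(c4, c4, c4)), c4, f(f(f(c4, c4, c2), f(c4, c2, c2), c4), f(c4, f(c4, c4, c2), c4), f(c2, c4, c4))), f(f(c4, c2, c2), f(c4, c4, c2), f(c2, f(c4, c2, f(c4, c2, c2)), f(f(c2, c2, c4), c4, f(c2, c4, c4)))))) = 1 + max(4, 4, 4) = 5
depth(f(f(c4, c2, c4), f(f(f(f(f(c2, c2, c2), c4, c2), f(f(c2, c2, c2), f(c2, c2, c4), f(c2, c2, c4)), f(f(c2, c2, c2), f(c4, c4, c4), f(c2, c2, c2))), f(f(f(c2, c4, c4), f(c2, c2, c4), c2), f(c4, c2, c4), f(c2, c4, c2)), f(c4, c4, c4)), f(f(c2, f(c4, c4, c2), f(c4, c4, c4)), c4, f(f(f(c4, c4, c2), f(c4, c2, c2), c4), f(c4, f(c4, c4, c2), c4), f(c2, c4, c4))), f(f(c4, c2, c2), f(c4, c4, c2), f(c2, f(c4, c2, f(c4, c2, c2)), f(f(c2, c2, c4), c4, f(c2, c4, c4))))), c4)) = 1 + max(1, 5, 0) = 6
depth(f(f(c2, c2, c2), f(c4, c2, c2), f(c4, c2, c2))) = 1 + max(1, 1, 1) = 2
depth(f(f(c4, c4, c2), f(c2, c2, c2), f(c4, c4, c4))) = 1 + max(1, 1, 1) = 2
depth(f(f(c2, c4, c4), f(c2, c4, c2), f(c4, c2, c2))) = 1 + max(1, 1, 1) = 2
depth(f(c4, f(f(c2, c4, c4), f(c2, c4, c2), f(c4, c2, c2)), f(c4, c2, c2))) = 1 + max(0, 2, 1) = 3
depth(f(f(f(c2, c2, c2), f(c4, c2, c2), f(c4, c2, c2)), f(f(c4, c4, c2), f(c2, c2, c2), f(c4, c4, c4)), f(c4, f(f(c2, c4, c4), f(c2, c4, c2), f(c4, c2, c2)), f(c4, c2, c2)))) = 1 + max(2, 2, 3) = 4
depth(f(f(f(c4, c2, c4), f(f(f(f(f(c2, c2, c2), c4, c2), f(f(c2, c2, c2), f(c2, c2, c4), f(c2, c2, c4)), f(f(c2, c2, c2), f(c4, c4, c4), f(c2, c2, c2))), f(f(f(c2, c4, c4), f(c2, c2, c4), c2), f(c4, c2, c4), f(c2, c4, c2)), f(c4, c4, c4)), f(f(c2, f(c4, c4, c2), f(c4, c4, c4)), c4, f(f(f(c4, c4, c2), f(c4, c2, c2), c4), f(c4, f(c4, c4, c2), c4), f(c2, c4, c4))), f(f(c4, c2, c2), f(c4, c4, c2), f(c2, f(c4, c2, f(c4, c2, c2)), f(f(c2, c2, c4), c4, f(c2, c4, c4))))), c4), f(c2, c2, c2), f(f(f(c2, c2, c2), f(c4, c2, c2), f(c4, c2, c2)), f(f(c4, c4, c2), f(c2, c2, c2), f(c4, c4, c4)), f(c4, f(f(c2, c4, c4), f(c2, c4, c2), f(c4, c2, c2)), f(c4, c2, c2))))) = 1 + max(6, 1, 4) = 7

7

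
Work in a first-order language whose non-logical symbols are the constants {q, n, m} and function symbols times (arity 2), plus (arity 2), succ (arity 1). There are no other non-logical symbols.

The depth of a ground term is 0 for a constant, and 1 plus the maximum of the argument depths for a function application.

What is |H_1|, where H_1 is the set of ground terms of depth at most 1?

Let N_k = |{terms of depth ≤ k}|. Then N_0 = 3 and N_k = 3 + N_{k-1}^2 + N_{k-1}^2 + N_{k-1} for k ≥ 1 (one summand per function symbol, arity giving the exponent).
N_0 = 3
N_1 = 3 + 3^2 + 3^2 + 3 = 24

24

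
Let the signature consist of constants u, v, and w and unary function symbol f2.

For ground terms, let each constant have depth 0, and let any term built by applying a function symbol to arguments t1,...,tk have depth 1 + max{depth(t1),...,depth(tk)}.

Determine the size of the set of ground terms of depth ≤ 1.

Let N_k = |{terms of depth ≤ k}|. Then N_0 = 3 and N_k = 3 + N_{k-1} for k ≥ 1 (one summand per function symbol, arity giving the exponent).
N_0 = 3
N_1 = 3 + 3 = 6

6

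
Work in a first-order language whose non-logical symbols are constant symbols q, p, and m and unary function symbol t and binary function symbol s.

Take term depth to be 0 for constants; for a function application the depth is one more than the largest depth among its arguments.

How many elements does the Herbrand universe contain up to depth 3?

59295

Let N_k = |{terms of depth ≤ k}|. Then N_0 = 3 and N_k = 3 + N_{k-1} + N_{k-1}^2 for k ≥ 1 (one summand per function symbol, arity giving the exponent).
N_0 = 3
N_1 = 3 + 3 + 3^2 = 15
N_2 = 3 + 15 + 15^2 = 243
N_3 = 3 + 243 + 243^2 = 59295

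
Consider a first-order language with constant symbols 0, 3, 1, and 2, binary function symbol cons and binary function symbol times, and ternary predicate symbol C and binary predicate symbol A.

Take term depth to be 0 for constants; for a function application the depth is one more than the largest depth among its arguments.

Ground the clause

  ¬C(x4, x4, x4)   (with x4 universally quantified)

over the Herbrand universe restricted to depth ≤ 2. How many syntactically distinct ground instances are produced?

2596

Ground terms of depth ≤ 2:
  If N_k denotes the number of depth-≤k ground terms, the 4 constants give N_0 = 4, and each function symbol of arity r contributes N_{k-1}^r new terms at level k: N_k = 4 + N_{k-1}^2 + N_{k-1}^2.
  N_0 = 4
  N_1 = 4 + 4^2 + 4^2 = 36
  N_2 = 4 + 36^2 + 36^2 = 2596
So there are 2596 ground terms available for substitution.
The clause has 1 distinct variable (x4), which appears in the body. In the free term algebra distinct substitutions yield syntactically distinct ground instances.
Number of ground instances = 2596.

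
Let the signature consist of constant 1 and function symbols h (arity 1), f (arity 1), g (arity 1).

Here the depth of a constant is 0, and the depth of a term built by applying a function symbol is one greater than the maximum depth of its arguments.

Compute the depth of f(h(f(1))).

3

depth(f(1)) = 1 + depth(1) = 1 + 0 = 1
depth(h(f(1))) = 1 + depth(f(1)) = 1 + 1 = 2
depth(f(h(f(1)))) = 1 + depth(h(f(1))) = 1 + 2 = 3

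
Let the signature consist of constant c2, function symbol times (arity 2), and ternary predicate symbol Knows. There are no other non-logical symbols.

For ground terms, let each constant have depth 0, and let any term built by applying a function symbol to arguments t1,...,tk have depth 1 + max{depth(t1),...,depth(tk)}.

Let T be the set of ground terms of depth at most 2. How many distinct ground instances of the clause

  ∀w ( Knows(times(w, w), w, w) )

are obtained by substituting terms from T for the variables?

Ground terms of depth ≤ 2:
  If N_k denotes the number of depth-≤k ground terms, the 1 constant gives N_0 = 1, and each function symbol of arity r contributes N_{k-1}^r new terms at level k: N_k = 1 + N_{k-1}^2.
  N_0 = 1
  N_1 = 1 + 1^2 = 2
  N_2 = 1 + 2^2 = 5
  Explicitly: c2, times(c2, c2), times(c2, times(c2, c2)), times(times(c2, c2), c2), times(times(c2, c2), times(c2, c2)).
So there are 5 ground terms available for substitution.
The variable w ranges independently over the available ground terms, and distinct assignments produce distinct instances.
Number of ground instances = 5.

5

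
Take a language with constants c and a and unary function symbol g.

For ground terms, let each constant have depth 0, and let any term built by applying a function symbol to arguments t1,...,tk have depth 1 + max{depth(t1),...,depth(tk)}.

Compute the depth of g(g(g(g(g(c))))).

depth(g(c)) = 1 + depth(c) = 1 + 0 = 1
depth(g(g(c))) = 1 + depth(g(c)) = 1 + 1 = 2
depth(g(g(g(c)))) = 1 + depth(g(g(c))) = 1 + 2 = 3
depth(g(g(g(g(c))))) = 1 + depth(g(g(g(c)))) = 1 + 3 = 4
depth(g(g(g(g(g(c)))))) = 1 + depth(g(g(g(g(c))))) = 1 + 4 = 5

5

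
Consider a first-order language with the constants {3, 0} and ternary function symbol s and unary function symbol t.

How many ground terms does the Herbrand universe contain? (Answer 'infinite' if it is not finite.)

infinite

The signature has at least one function symbol (s, arity 3) and at least one constant (3).
Iterating s gives infinitely many distinct ground terms: 3, s(3, 3, 3), s(s(3, 3, 3), s(3, 3, 3), s(3, 3, 3)), ...
So the Herbrand universe is infinite.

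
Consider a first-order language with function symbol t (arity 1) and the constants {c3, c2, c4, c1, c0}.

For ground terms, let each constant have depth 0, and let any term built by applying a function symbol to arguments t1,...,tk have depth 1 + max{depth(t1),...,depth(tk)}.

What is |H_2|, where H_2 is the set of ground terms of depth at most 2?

Let N_k = |{terms of depth ≤ k}|. Then N_0 = 5 and N_k = 5 + N_{k-1} for k ≥ 1 (one summand per function symbol, arity giving the exponent).
N_0 = 5
N_1 = 5 + 5 = 10
N_2 = 5 + 10 = 15

15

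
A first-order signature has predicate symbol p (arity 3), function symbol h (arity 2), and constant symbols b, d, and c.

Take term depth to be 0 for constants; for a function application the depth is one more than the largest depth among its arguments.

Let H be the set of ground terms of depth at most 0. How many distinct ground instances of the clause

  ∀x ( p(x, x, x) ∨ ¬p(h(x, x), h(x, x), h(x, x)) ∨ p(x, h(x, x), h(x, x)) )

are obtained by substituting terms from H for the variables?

3

Ground terms of depth ≤ 0:
  Write N_k for the number of ground terms of depth ≤ k. A term of depth ≤ k is either a constant or a function symbol applied to arguments of depth ≤ k−1, so N_k = 3 + N_{k-1}^2.
  N_0 = 3
  Explicitly: b, d, c.
So there are 3 ground terms available for substitution.
There is 1 variable to instantiate (x),  occurring in at least one literal, so different choices give different ground instances.
Number of ground instances = 3.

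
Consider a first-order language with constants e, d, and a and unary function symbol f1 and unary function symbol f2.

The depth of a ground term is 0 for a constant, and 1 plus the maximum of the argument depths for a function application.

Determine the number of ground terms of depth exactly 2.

Let N_k count ground terms of depth at most k. Each non-constant term of depth ≤ k is some function symbol applied to depth-≤(k−1) arguments, giving N_k = 3 + N_{k-1} + N_{k-1}.
N_0 = 3
N_1 = 3 + 3 + 3 = 9
N_2 = 3 + 9 + 9 = 21
Terms of depth exactly 2: N_2 − N_1 = 21 − 9 = 12.

12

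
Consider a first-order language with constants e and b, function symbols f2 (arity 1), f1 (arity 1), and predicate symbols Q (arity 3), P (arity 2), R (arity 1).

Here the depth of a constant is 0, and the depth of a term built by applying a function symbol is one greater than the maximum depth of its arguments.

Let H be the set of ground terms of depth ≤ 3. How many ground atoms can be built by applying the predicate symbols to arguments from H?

First count ground terms of depth ≤ 3.
If N_k denotes the number of depth-≤k ground terms, the 2 constants give N_0 = 2, and each function symbol of arity r contributes N_{k-1}^r new terms at level k: N_k = 2 + N_{k-1} + N_{k-1}.
N_0 = 2
N_1 = 2 + 2 + 2 = 6
N_2 = 2 + 6 + 6 = 14
N_3 = 2 + 14 + 14 = 30
So |H| = 30.
Ground atoms are formed by filling each argument slot of a predicate with a term from H, so an r-ary predicate gives |H|^r atoms:
  Q: 30^3 = 27000;  P: 30^2 = 900;  R: 30
Total ground atoms: 27000 + 900 + 30 = 27930.

27930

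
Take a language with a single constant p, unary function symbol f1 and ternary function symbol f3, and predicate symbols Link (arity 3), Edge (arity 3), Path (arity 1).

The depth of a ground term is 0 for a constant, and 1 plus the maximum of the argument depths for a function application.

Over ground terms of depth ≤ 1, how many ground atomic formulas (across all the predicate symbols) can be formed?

57

First count ground terms of depth ≤ 1.
Let N_k = |{terms of depth ≤ k}|. Then N_0 = 1 and N_k = 1 + N_{k-1} + N_{k-1}^3 for k ≥ 1 (one summand per function symbol, arity giving the exponent).
N_0 = 1
N_1 = 1 + 1 + 1^3 = 3
So |H| = 3.
A ground atom is a predicate applied to a tuple of terms from H, so the count is the sum over predicates of |H|^arity:
  Link: 3^3 = 27;  Edge: 3^3 = 27;  Path: 3
Total ground atoms: 27 + 27 + 3 = 57.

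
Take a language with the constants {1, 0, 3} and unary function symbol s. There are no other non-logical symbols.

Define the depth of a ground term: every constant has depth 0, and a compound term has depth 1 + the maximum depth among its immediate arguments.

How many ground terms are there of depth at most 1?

6

Let N_k count ground terms of depth at most k. Each non-constant term of depth ≤ k is some function symbol applied to depth-≤(k−1) arguments, giving N_k = 3 + N_{k-1}.
N_0 = 3
N_1 = 3 + 3 = 6
Explicitly: 1, 0, 3, s(1), s(0), s(3).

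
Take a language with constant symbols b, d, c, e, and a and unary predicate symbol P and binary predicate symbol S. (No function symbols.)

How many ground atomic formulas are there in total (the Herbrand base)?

With no function symbols, the Herbrand universe is just the 5 constants.
Ground atoms per predicate: P: 5, S: 5^2 = 25.
Herbrand base size = 5 + 25 = 30.

30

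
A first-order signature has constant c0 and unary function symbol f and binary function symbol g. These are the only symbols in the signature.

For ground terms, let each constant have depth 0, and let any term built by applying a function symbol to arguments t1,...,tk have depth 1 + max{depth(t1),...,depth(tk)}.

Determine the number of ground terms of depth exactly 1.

2

If N_k denotes the number of depth-≤k ground terms, the 1 constant gives N_0 = 1, and each function symbol of arity r contributes N_{k-1}^r new terms at level k: N_k = 1 + N_{k-1} + N_{k-1}^2.
N_0 = 1
N_1 = 1 + 1 + 1^2 = 3
Terms of depth exactly 1: N_1 − N_0 = 3 − 1 = 2.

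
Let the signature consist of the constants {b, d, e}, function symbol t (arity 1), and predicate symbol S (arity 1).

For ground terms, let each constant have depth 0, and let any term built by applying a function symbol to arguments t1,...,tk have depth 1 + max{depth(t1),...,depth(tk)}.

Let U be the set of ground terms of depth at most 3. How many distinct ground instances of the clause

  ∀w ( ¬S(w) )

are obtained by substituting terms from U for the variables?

12

Ground terms of depth ≤ 3:
  Count level by level. With function symbols t/1, the terms of depth ≤ k are the 3 constants together with each function applied to depth-≤(k−1) tuples, so N_k = 3 + N_{k-1}.
  N_0 = 3
  N_1 = 3 + 3 = 6
  N_2 = 3 + 6 = 9
  N_3 = 3 + 9 = 12
So there are 12 ground terms available for substitution.
There is 1 variable to instantiate (w),  occurring in at least one literal, so different choices give different ground instances.
Number of ground instances = 12.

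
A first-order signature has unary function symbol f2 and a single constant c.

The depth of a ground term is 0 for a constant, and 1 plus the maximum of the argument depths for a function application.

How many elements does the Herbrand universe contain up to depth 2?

If N_k denotes the number of depth-≤k ground terms, the 1 constant gives N_0 = 1, and each function symbol of arity r contributes N_{k-1}^r new terms at level k: N_k = 1 + N_{k-1}.
N_0 = 1
N_1 = 1 + 1 = 2
N_2 = 1 + 2 = 3

3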